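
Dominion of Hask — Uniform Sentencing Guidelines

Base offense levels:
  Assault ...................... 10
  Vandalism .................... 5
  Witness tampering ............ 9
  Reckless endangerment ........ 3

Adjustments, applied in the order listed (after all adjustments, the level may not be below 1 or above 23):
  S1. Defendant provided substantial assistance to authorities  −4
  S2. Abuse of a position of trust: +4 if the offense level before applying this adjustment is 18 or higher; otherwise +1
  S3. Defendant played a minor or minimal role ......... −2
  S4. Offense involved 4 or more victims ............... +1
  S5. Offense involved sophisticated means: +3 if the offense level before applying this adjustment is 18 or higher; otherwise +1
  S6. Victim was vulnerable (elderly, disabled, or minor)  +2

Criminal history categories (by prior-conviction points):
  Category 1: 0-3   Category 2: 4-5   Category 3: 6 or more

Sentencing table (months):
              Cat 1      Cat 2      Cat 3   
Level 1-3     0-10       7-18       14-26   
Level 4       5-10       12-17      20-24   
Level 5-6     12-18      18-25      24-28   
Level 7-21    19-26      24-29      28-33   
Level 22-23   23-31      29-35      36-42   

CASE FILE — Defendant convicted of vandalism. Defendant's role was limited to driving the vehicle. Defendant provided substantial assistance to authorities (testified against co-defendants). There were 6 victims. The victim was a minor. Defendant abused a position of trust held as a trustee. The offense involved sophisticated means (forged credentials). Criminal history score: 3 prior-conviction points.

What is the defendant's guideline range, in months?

Base offense level for vandalism: 5.
S1 applies: 5 − 4 = 1.
S2 applies (level before this adjustment is 1 < 18, so +1): 1 + 1 = 2.
S3 applies: 2 − 2 = 0.
S4 applies: 0 + 1 = 1.
S5 applies (level before this adjustment is 1 < 18, so +1): 1 + 1 = 2.
S6 applies: 2 + 2 = 4.
Final offense level: 4.
Criminal history: 3 prior points → Category 1 (0-3).
Level 4 falls in the 4 band.
Grid: Level 4 × Category 1 = 5-10 months.

5-10 months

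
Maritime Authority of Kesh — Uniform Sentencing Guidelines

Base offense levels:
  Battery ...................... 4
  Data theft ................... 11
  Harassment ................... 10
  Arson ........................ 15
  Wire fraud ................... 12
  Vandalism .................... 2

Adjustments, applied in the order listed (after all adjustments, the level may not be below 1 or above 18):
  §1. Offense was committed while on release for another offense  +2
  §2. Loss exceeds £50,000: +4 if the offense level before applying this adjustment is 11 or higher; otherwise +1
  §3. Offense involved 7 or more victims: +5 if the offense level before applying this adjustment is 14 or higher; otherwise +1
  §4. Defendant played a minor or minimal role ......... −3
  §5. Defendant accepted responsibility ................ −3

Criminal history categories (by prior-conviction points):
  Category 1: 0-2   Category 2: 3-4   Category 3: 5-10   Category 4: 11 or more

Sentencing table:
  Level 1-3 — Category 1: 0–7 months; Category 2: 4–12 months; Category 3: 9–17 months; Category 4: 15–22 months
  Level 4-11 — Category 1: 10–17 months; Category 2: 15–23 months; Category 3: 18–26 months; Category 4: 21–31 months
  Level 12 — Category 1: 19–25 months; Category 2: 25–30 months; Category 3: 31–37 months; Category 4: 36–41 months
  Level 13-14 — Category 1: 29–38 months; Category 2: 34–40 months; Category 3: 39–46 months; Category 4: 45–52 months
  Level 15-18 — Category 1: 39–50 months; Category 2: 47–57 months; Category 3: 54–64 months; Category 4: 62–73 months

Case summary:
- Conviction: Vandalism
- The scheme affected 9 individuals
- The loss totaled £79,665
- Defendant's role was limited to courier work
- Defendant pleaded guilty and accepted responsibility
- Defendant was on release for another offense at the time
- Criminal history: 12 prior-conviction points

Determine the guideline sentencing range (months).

15-22 months

Base offense level for vandalism: 2.
§1 applies: 2 + 2 = 4.
§2 applies (level before this adjustment is 4 < 11, so +1): 4 + 1 = 5.
§3 applies (level before this adjustment is 5 < 14, so +1): 5 + 1 = 6.
§4 applies: 6 − 3 = 3.
§5 applies: 3 − 3 = 0.
Level 0 is below the minimum of 1; floored at 1.
Final offense level: 1.
Criminal history: 12 prior points → Category 4 (11+).
Level 1 falls in the 1-3 band.
Grid: Level 1-3 × Category 4 = 15-22 months.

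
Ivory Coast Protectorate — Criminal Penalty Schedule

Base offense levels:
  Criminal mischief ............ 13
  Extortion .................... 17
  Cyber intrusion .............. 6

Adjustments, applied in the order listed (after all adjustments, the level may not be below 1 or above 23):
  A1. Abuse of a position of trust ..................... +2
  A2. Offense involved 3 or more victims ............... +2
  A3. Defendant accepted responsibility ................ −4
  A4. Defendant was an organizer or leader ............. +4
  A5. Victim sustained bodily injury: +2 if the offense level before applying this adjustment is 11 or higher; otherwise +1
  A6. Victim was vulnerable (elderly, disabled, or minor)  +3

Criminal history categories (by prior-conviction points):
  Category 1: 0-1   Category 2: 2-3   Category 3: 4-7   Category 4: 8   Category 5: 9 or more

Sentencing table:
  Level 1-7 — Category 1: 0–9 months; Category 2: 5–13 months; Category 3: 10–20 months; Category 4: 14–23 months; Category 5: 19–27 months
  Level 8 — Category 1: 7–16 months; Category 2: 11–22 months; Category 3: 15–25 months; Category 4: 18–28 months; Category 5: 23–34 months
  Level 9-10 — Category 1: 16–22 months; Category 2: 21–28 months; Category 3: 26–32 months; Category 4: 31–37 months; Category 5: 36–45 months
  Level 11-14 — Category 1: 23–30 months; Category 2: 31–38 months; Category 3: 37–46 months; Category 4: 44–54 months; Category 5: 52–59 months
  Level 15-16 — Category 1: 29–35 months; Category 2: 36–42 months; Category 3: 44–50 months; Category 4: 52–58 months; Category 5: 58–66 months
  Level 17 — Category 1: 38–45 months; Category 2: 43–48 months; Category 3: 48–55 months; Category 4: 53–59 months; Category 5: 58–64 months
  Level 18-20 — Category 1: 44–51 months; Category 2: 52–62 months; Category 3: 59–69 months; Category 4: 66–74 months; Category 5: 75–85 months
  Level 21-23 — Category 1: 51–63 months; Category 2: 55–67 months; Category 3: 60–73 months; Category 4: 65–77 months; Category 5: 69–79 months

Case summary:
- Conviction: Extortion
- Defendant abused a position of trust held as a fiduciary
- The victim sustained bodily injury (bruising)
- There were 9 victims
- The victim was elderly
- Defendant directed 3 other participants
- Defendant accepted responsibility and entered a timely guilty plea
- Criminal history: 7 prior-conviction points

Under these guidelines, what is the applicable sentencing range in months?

60-73 months

Base offense level for extortion: 17.
A1 applies: 17 + 2 = 19.
A2 applies: 19 + 2 = 21.
A3 applies: 21 − 4 = 17.
A4 applies: 17 + 4 = 21.
A5 applies (level before this adjustment is 21 ≥ 11, so +2): 21 + 2 = 23.
A6 applies: 23 + 3 = 26.
Level 26 exceeds the maximum of 23; capped at 23.
Final offense level: 23.
Criminal history: 7 prior points → Category 3 (4-7).
Level 23 falls in the 21-23 band.
Grid: Level 21-23 × Category 3 = 60-73 months.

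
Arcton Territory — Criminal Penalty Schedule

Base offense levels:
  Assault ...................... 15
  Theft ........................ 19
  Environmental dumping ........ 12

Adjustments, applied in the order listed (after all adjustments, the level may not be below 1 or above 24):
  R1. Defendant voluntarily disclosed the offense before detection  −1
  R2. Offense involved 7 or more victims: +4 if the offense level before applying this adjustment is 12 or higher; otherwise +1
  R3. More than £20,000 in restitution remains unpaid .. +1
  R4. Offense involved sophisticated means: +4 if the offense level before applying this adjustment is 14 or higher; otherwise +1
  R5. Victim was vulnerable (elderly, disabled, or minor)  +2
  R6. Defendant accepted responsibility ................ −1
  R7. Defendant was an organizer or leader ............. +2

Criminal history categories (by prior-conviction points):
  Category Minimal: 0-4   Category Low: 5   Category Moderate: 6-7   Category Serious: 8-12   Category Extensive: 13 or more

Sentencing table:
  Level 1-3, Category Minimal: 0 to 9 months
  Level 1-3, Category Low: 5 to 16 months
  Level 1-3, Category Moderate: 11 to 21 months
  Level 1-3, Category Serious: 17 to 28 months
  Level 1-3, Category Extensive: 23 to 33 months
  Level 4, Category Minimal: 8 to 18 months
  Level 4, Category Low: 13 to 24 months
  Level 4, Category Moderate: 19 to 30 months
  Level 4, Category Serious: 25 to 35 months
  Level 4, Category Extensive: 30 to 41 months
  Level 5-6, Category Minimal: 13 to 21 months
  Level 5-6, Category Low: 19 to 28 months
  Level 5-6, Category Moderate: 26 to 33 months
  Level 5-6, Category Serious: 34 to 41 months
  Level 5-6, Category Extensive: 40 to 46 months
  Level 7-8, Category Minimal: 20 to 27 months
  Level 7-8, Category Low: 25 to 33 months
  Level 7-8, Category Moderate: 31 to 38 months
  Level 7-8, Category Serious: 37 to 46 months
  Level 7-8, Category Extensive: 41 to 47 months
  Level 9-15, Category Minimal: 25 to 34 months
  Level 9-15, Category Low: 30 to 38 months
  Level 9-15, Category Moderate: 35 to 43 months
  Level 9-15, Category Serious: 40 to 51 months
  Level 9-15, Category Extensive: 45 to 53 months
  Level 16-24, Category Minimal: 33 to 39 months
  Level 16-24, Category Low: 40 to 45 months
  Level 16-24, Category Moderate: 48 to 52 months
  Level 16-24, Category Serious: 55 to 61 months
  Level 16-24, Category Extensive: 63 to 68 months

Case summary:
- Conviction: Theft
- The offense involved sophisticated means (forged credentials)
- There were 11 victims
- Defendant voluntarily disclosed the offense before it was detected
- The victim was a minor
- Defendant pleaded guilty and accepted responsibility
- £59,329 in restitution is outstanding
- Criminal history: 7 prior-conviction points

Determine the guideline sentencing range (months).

48-52 months

Base offense level for theft: 19.
R1 applies: 19 − 1 = 18.
R2 applies (level before this adjustment is 18 ≥ 12, so +4): 18 + 4 = 22.
R3 applies: 22 + 1 = 23.
R4 applies (level before this adjustment is 23 ≥ 14, so +4): 23 + 4 = 27.
R5 applies: 27 + 2 = 29.
R6 applies: 29 − 1 = 28.
Level 28 exceeds the maximum of 24; capped at 24.
Final offense level: 24.
Criminal history: 7 prior points → Category Moderate (6-7).
Level 24 falls in the 16-24 band.
Grid: Level 16-24 × Category Moderate = 48-52 months.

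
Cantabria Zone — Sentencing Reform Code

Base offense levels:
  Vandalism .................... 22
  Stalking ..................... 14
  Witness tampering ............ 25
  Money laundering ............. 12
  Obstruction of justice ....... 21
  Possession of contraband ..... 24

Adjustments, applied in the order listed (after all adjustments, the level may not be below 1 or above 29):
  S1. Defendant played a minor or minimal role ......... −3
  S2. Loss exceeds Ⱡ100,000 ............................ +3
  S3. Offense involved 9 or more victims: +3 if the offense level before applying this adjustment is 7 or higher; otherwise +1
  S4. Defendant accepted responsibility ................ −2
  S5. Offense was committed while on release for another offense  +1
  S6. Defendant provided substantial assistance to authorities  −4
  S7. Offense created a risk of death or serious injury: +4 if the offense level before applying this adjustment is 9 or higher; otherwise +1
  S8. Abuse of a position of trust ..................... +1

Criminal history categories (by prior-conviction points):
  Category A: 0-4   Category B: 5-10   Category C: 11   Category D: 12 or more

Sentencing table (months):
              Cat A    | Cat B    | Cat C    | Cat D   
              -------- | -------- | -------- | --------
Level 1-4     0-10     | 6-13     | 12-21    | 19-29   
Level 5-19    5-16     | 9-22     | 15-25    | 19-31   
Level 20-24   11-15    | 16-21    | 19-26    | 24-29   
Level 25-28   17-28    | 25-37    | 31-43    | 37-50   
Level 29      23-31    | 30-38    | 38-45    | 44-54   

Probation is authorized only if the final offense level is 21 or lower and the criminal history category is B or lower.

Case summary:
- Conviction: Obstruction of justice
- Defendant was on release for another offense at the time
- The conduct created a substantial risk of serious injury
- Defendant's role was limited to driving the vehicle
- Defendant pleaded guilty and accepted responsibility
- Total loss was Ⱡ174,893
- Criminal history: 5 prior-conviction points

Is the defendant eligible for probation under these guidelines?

No

Base offense level for obstruction of justice: 21.
S1 applies: 21 − 3 = 18.
S2 applies: 18 + 3 = 21.
S4 applies: 21 − 2 = 19.
S5 applies: 19 + 1 = 20.
S6 does not apply.
S7 applies (level before this adjustment is 20 ≥ 9, so +4): 20 + 4 = 24.
Final offense level: 24.
Criminal history: 5 prior points → Category B (5-10).
Level 24 falls in the 20-24 band.
Grid: Level 20-24 × Category B = 16-21 months.
Probation check: level 24 > 21 and category B ≤ B → not eligible.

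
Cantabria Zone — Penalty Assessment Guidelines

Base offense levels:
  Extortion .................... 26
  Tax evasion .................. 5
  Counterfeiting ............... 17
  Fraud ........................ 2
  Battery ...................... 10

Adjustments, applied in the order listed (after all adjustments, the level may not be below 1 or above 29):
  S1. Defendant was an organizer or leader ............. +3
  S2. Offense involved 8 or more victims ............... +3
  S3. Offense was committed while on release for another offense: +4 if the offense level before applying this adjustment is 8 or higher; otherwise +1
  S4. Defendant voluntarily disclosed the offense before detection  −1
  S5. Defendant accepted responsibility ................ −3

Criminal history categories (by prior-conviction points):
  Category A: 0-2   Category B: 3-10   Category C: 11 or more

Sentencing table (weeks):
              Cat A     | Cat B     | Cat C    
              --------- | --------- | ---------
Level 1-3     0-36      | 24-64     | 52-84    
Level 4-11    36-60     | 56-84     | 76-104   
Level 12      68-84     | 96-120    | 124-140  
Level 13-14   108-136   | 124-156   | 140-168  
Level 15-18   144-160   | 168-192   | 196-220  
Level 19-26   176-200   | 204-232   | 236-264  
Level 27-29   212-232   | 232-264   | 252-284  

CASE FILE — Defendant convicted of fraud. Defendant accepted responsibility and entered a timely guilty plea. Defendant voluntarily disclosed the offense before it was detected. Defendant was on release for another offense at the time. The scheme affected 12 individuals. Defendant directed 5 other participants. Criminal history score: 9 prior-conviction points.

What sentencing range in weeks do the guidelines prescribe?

Base offense level for fraud: 2.
S1 applies: 2 + 3 = 5.
S2 applies: 5 + 3 = 8.
S3 applies (level before this adjustment is 8 ≥ 8, so +4): 8 + 4 = 12.
S4 applies: 12 − 1 = 11.
S5 applies: 11 − 3 = 8.
Final offense level: 8.
Criminal history: 9 prior points → Category B (3-10).
Level 8 falls in the 4-11 band.
Grid: Level 4-11 × Category B = 56-84 weeks.

56-84 weeks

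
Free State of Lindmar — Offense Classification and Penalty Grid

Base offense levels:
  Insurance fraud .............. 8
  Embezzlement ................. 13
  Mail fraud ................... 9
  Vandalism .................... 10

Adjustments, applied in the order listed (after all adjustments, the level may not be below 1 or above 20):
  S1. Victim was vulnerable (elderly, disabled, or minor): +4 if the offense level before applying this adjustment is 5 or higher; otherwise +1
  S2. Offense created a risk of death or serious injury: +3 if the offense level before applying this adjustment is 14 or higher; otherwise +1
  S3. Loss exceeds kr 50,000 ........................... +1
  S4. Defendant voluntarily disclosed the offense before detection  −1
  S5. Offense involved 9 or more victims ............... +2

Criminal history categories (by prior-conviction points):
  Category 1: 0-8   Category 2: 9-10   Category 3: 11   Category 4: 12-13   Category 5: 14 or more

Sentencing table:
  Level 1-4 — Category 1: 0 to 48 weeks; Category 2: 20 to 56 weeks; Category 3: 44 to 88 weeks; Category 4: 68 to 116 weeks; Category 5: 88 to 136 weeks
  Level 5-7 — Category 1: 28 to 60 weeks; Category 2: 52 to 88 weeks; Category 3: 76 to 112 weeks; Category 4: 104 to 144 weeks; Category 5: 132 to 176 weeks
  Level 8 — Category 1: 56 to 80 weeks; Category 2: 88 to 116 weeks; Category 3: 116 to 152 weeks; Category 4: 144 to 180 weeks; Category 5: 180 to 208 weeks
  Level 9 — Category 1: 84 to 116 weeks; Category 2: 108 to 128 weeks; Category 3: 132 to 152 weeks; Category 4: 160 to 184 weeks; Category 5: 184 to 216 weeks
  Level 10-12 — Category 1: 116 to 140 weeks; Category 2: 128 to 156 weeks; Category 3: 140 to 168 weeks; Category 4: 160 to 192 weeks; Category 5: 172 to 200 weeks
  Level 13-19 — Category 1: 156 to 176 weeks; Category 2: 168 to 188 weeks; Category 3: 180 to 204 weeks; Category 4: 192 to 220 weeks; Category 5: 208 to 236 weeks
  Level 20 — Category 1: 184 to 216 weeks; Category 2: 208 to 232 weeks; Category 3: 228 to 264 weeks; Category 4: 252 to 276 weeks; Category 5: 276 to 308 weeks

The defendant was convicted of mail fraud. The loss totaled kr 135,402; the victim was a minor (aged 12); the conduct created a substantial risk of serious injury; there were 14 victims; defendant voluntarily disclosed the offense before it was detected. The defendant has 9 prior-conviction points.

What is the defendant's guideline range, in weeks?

168-188 weeks

Base offense level for mail fraud: 9.
S1 applies (level before this adjustment is 9 ≥ 5, so +4): 9 + 4 = 13.
S2 applies (level before this adjustment is 13 < 14, so +1): 13 + 1 = 14.
S3 applies: 14 + 1 = 15.
S4 applies: 15 − 1 = 14.
S5 applies: 14 + 2 = 16.
Final offense level: 16.
Criminal history: 9 prior points → Category 2 (9-10).
Level 16 falls in the 13-19 band.
Grid: Level 13-19 × Category 2 = 168-188 weeks.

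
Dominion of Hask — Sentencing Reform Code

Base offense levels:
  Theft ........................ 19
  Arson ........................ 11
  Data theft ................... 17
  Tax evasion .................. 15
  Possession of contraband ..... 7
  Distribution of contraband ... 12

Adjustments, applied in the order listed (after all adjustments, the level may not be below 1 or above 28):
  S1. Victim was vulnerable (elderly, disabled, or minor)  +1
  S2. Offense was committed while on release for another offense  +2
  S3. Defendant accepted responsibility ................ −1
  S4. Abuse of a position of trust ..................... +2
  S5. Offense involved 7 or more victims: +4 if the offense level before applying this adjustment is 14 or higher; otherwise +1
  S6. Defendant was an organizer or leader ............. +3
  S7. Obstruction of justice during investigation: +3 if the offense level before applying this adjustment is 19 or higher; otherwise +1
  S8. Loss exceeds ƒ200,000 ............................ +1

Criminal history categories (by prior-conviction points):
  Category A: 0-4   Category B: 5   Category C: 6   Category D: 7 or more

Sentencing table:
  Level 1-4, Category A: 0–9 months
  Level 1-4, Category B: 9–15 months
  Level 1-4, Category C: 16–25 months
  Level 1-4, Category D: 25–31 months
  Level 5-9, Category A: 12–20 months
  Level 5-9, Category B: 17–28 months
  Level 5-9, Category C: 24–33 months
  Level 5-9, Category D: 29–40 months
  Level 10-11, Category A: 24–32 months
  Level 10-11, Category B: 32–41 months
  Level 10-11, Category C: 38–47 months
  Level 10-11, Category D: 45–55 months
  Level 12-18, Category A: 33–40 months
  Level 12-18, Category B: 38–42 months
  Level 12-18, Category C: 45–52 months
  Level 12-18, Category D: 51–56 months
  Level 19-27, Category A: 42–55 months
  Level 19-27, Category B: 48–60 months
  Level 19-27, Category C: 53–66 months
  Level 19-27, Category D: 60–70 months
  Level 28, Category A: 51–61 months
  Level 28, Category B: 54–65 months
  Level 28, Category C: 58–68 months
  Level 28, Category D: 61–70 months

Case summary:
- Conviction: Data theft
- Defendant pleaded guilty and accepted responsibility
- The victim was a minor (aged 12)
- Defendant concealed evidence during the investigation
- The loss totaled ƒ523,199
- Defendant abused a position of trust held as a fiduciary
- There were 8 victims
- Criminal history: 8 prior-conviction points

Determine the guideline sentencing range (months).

60-70 months

Base offense level for data theft: 17.
S1 applies: 17 + 1 = 18.
S3 applies: 18 − 1 = 17.
S4 applies: 17 + 2 = 19.
S5 applies (level before this adjustment is 19 ≥ 14, so +4): 19 + 4 = 23.
S7 applies (level before this adjustment is 23 ≥ 19, so +3): 23 + 3 = 26.
S8 applies: 26 + 1 = 27.
Final offense level: 27.
Criminal history: 8 prior points → Category D (7+).
Level 27 falls in the 19-27 band.
Grid: Level 19-27 × Category D = 60-70 months.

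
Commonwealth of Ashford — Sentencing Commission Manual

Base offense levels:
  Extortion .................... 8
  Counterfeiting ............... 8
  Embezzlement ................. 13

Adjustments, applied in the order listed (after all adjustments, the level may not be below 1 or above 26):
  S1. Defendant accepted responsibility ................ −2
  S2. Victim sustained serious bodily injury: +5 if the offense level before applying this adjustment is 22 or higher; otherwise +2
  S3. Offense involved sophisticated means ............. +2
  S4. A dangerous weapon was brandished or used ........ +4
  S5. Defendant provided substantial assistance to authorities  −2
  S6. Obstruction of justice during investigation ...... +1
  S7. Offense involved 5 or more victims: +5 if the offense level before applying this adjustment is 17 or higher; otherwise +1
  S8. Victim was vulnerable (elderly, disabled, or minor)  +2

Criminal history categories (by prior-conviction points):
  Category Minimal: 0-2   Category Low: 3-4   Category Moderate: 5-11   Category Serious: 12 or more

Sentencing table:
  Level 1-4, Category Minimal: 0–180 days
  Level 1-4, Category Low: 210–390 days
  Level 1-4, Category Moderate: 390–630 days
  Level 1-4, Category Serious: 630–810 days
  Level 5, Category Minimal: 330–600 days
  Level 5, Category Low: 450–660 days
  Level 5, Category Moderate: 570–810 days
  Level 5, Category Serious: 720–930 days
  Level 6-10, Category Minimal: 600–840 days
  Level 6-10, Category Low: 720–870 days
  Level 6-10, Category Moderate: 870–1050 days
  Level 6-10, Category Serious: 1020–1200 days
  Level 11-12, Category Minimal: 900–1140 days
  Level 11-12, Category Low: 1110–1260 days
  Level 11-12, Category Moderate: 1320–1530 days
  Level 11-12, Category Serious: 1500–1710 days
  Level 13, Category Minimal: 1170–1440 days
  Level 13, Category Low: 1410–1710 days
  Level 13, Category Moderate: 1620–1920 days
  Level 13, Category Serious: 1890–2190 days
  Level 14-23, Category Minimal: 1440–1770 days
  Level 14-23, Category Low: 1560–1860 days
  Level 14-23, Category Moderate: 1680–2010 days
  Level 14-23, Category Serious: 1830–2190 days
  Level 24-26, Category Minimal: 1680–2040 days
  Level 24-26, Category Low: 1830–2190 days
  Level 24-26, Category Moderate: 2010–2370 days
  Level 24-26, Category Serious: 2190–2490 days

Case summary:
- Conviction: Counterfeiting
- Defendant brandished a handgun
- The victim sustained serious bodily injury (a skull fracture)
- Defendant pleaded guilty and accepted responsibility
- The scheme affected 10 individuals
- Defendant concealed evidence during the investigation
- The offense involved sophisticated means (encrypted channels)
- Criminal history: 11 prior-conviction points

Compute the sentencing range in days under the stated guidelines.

Base offense level for counterfeiting: 8.
S1 applies: 8 − 2 = 6.
S2 applies (level before this adjustment is 6 < 22, so +2): 6 + 2 = 8.
S3 applies: 8 + 2 = 10.
S4 applies: 10 + 4 = 14.
S6 applies: 14 + 1 = 15.
S7 applies (level before this adjustment is 15 < 17, so +1): 15 + 1 = 16.
Final offense level: 16.
Criminal history: 11 prior points → Category Moderate (5-11).
Level 16 falls in the 14-23 band.
Grid: Level 14-23 × Category Moderate = 1680-2010 days.

1680-2010 days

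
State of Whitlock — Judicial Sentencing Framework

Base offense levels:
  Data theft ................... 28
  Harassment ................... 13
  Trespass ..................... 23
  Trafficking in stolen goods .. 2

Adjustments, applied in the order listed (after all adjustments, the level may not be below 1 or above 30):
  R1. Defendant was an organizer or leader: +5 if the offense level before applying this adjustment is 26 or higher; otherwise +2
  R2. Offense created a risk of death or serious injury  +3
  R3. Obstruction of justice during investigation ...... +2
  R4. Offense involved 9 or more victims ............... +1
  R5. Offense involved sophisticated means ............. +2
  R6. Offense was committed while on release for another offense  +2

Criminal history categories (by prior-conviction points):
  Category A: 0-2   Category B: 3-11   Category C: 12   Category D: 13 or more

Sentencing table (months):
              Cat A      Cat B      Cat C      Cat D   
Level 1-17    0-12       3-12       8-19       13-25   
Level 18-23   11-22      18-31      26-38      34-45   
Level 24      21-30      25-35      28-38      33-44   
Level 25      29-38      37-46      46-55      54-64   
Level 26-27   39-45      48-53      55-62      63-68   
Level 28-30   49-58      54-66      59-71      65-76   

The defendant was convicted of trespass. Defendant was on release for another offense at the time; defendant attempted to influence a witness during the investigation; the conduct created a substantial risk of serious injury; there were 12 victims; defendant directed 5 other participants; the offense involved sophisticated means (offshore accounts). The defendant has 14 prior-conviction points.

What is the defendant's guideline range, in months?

65-76 months

Base offense level for trespass: 23.
R1 applies (level before this adjustment is 23 < 26, so +2): 23 + 2 = 25.
R2 applies: 25 + 3 = 28.
R3 applies: 28 + 2 = 30.
R4 applies: 30 + 1 = 31.
R5 applies: 31 + 2 = 33.
R6 applies: 33 + 2 = 35.
Level 35 exceeds the maximum of 30; capped at 30.
Final offense level: 30.
Criminal history: 14 prior points → Category D (13+).
Level 30 falls in the 28-30 band.
Grid: Level 28-30 × Category D = 65-76 months.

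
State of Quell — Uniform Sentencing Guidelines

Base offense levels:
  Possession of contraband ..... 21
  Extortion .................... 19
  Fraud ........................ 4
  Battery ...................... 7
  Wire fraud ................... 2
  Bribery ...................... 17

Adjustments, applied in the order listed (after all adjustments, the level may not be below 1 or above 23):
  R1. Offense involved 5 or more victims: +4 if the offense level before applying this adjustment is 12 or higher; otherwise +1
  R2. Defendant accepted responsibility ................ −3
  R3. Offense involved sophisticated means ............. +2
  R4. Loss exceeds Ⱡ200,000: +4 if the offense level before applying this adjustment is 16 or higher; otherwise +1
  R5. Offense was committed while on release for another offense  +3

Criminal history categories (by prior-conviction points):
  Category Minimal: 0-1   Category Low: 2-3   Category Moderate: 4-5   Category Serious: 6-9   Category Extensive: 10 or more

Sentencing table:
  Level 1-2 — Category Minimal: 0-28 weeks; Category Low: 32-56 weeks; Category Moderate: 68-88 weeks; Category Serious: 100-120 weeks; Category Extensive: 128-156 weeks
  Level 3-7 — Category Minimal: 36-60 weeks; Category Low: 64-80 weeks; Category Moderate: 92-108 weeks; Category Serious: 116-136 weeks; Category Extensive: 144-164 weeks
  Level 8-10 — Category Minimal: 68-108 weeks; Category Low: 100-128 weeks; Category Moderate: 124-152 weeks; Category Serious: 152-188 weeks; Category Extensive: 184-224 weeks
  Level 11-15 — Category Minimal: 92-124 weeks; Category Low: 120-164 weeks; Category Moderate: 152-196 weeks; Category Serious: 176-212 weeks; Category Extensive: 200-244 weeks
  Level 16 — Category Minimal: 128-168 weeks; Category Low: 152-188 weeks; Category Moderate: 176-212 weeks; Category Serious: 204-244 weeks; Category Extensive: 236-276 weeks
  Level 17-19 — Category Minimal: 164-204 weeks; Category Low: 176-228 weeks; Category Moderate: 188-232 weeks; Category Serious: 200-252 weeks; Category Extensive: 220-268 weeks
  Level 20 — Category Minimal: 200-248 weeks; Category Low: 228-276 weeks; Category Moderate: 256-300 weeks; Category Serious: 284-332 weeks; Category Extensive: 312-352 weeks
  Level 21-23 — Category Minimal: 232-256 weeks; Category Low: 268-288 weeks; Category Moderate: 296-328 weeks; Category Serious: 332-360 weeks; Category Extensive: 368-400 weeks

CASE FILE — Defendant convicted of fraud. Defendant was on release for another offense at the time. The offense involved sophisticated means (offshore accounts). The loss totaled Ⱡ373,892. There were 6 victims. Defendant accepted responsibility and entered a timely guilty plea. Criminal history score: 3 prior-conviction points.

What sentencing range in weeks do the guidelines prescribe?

100-128 weeks

Base offense level for fraud: 4.
R1 applies (level before this adjustment is 4 < 12, so +1): 4 + 1 = 5.
R2 applies: 5 − 3 = 2.
R3 applies: 2 + 2 = 4.
R4 applies (level before this adjustment is 4 < 16, so +1): 4 + 1 = 5.
R5 applies: 5 + 3 = 8.
Final offense level: 8.
Criminal history: 3 prior points → Category Low (2-3).
Level 8 falls in the 8-10 band.
Grid: Level 8-10 × Category Low = 100-128 weeks.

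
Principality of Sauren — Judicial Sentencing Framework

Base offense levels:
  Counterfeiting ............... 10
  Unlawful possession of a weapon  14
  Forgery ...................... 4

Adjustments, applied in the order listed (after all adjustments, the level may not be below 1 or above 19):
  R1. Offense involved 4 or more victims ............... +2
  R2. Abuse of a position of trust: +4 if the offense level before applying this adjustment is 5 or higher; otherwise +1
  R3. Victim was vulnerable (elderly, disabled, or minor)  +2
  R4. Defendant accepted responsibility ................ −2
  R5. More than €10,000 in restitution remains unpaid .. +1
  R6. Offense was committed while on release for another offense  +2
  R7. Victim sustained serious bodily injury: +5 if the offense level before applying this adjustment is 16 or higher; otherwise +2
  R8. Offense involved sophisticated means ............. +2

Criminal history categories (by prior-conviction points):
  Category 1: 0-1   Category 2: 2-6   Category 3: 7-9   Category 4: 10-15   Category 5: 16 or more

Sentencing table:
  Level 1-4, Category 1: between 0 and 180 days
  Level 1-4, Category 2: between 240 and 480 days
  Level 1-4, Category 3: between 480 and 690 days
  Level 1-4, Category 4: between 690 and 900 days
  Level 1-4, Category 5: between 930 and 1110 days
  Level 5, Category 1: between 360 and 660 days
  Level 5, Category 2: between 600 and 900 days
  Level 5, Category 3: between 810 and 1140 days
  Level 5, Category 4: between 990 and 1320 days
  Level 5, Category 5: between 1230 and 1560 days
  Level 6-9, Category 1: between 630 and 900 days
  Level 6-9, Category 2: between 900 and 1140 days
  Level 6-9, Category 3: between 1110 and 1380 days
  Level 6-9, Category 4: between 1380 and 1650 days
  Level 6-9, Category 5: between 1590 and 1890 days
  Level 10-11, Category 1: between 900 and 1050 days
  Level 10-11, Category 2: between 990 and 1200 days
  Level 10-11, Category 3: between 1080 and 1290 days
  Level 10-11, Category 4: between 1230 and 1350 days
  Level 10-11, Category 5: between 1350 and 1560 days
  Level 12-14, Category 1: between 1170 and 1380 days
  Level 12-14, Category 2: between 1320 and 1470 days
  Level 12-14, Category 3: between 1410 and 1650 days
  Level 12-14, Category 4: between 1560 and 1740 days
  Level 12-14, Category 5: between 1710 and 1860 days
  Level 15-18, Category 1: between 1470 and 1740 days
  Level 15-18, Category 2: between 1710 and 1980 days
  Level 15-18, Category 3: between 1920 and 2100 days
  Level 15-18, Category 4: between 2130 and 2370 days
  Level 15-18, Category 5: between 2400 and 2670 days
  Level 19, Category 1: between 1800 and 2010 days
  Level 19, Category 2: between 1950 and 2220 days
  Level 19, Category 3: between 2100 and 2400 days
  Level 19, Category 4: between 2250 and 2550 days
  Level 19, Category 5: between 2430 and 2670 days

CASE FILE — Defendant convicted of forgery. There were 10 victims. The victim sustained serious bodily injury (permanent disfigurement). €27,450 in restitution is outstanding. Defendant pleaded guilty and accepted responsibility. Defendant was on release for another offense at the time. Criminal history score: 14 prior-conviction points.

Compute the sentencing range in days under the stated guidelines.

1380-1650 days

Base offense level for forgery: 4.
R1 applies: 4 + 2 = 6.
R3 does not apply.
R4 applies: 6 − 2 = 4.
R5 applies: 4 + 1 = 5.
R6 applies: 5 + 2 = 7.
R7 applies (level before this adjustment is 7 < 16, so +2): 7 + 2 = 9.
R8 does not apply.
Final offense level: 9.
Criminal history: 14 prior points → Category 4 (10-15).
Level 9 falls in the 6-9 band.
Grid: Level 6-9 × Category 4 = 1380-1650 days.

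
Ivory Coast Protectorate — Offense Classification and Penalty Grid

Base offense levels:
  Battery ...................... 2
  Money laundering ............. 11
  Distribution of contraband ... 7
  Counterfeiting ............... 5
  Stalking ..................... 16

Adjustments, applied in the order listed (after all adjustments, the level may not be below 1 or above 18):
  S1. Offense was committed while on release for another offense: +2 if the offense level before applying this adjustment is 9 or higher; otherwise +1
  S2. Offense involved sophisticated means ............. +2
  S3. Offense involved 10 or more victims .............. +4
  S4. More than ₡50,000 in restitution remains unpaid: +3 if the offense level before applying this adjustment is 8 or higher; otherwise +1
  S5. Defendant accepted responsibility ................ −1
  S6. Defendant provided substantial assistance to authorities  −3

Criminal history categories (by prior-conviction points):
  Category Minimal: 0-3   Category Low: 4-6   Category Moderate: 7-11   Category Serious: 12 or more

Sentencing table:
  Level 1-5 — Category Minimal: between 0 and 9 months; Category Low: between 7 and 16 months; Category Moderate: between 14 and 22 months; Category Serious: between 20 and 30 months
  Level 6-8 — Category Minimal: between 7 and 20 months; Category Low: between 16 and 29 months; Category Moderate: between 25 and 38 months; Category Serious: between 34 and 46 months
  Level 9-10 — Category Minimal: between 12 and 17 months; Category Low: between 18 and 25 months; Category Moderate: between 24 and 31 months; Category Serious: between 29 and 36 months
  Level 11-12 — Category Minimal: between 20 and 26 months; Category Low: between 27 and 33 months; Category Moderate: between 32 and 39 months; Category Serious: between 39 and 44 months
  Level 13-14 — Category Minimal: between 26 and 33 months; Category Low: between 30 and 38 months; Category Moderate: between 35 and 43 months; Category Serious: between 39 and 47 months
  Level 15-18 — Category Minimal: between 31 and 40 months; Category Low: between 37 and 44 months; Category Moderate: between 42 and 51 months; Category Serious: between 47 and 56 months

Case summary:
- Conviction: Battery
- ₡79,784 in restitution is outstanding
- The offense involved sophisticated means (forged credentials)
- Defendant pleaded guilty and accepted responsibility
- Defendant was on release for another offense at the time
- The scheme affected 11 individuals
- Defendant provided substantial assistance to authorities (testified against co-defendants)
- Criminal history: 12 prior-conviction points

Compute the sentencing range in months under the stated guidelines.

Base offense level for battery: 2.
S1 applies (level before this adjustment is 2 < 9, so +1): 2 + 1 = 3.
S2 applies: 3 + 2 = 5.
S3 applies: 5 + 4 = 9.
S4 applies (level before this adjustment is 9 ≥ 8, so +3): 9 + 3 = 12.
S5 applies: 12 − 1 = 11.
S6 applies: 11 − 3 = 8.
Final offense level: 8.
Criminal history: 12 prior points → Category Serious (12+).
Level 8 falls in the 6-8 band.
Grid: Level 6-8 × Category Serious = 34-46 months.

34-46 months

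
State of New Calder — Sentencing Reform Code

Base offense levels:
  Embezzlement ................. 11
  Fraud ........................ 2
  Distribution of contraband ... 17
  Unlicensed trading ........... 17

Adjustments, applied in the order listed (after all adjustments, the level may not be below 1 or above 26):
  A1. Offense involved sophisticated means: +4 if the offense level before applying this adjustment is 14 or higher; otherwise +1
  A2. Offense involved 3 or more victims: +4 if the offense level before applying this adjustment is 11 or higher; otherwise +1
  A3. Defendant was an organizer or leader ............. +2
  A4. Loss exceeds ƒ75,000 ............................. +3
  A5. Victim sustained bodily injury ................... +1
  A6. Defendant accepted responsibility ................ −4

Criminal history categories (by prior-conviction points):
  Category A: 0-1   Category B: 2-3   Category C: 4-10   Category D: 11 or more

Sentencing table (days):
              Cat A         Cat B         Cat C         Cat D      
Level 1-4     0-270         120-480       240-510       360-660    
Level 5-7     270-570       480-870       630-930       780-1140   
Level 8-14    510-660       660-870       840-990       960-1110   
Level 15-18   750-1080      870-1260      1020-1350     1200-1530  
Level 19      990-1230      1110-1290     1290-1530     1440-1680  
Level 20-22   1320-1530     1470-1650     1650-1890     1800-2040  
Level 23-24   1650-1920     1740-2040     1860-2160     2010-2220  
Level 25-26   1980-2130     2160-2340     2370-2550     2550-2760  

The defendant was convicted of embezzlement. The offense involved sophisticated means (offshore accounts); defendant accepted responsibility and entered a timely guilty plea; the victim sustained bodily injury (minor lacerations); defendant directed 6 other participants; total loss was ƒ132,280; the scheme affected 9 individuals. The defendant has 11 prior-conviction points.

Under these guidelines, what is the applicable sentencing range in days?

1200-1530 days

Base offense level for embezzlement: 11.
A1 applies (level before this adjustment is 11 < 14, so +1): 11 + 1 = 12.
A2 applies (level before this adjustment is 12 ≥ 11, so +4): 12 + 4 = 16.
A3 applies: 16 + 2 = 18.
A4 applies: 18 + 3 = 21.
A5 applies: 21 + 1 = 22.
A6 applies: 22 − 4 = 18.
Final offense level: 18.
Criminal history: 11 prior points → Category D (11+).
Level 18 falls in the 15-18 band.
Grid: Level 15-18 × Category D = 1200-1530 days.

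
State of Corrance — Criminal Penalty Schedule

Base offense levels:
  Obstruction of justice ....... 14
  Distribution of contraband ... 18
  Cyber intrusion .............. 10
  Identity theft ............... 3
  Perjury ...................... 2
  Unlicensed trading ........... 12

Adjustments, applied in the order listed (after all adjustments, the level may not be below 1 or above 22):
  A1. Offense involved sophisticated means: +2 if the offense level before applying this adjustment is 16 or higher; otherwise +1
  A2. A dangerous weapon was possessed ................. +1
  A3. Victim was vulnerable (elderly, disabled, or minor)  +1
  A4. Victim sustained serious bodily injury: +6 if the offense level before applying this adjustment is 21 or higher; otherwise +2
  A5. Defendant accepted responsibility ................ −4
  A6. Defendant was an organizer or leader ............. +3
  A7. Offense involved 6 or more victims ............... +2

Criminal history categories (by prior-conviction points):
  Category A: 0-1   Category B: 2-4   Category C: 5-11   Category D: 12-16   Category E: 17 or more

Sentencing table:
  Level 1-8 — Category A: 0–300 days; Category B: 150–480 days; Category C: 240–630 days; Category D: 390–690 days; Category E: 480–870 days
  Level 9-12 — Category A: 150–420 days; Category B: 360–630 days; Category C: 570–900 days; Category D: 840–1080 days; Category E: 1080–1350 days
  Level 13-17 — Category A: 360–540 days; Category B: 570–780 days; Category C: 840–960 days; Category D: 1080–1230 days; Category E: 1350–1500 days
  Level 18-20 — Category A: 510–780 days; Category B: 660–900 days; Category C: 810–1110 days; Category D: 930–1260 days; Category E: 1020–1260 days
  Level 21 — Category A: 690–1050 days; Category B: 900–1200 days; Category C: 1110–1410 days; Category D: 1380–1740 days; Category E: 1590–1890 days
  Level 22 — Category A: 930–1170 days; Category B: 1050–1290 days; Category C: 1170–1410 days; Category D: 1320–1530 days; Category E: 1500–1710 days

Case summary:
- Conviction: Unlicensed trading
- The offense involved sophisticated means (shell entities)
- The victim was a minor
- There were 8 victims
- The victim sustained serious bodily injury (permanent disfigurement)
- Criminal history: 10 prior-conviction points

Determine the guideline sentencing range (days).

Base offense level for unlicensed trading: 12.
A1 applies (level before this adjustment is 12 < 16, so +1): 12 + 1 = 13.
A2 does not apply.
A3 applies: 13 + 1 = 14.
A4 applies (level before this adjustment is 14 < 21, so +2): 14 + 2 = 16.
A7 applies: 16 + 2 = 18.
Final offense level: 18.
Criminal history: 10 prior points → Category C (5-11).
Level 18 falls in the 18-20 band.
Grid: Level 18-20 × Category C = 810-1110 days.

810-1110 days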